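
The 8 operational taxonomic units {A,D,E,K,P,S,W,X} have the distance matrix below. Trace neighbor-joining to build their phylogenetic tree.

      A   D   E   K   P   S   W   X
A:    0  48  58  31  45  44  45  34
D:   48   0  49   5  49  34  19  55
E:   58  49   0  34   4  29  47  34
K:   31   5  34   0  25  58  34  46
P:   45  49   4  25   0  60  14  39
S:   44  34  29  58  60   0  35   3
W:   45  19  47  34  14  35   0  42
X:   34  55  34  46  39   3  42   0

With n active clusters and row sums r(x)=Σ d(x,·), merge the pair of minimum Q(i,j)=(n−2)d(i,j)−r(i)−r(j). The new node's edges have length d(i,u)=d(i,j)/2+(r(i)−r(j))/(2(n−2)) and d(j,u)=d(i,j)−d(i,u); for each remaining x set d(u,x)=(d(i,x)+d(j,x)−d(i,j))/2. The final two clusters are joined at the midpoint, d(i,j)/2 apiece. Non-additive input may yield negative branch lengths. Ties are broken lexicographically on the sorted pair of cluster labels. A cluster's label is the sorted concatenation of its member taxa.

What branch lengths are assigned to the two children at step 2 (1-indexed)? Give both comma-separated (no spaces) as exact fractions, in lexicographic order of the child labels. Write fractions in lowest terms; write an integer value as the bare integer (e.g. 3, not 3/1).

1. join S+X (d=3, Q=-498) ⇒ SX; edges |S|=7/3, |X|=2/3
  updated: d(A,SX)=75/2, d(D,SX)=43, d(E,SX)=30, d(K,SX)=101/2, d(P,SX)=48, d(SX,W)=37
2. join E+P (d=4, Q=-387) ⇒ EP; edges |E|=57/10, |P|=-17/10
  updated: d(A,EP)=99/2, d(D,EP)=47, d(EP,K)=55/2, d(EP,SX)=37, d(EP,W)=57/2
3. join D+K (d=5, Q=-290) ⇒ DK; edges |D|=17/4, |K|=3/4
  updated: d(A,DK)=37, d(DK,EP)=139/4, d(DK,SX)=177/4, d(DK,W)=24
4. join A+SX (d=75/2, Q=-849/4) ⇒ ASX; edges |A|=503/24, |SX|=397/24
  updated: d(ASX,DK)=175/8, d(ASX,EP)=49/2, d(ASX,W)=89/4
5. join ASX+EP (d=49/2, Q=-859/8) ⇒ AEPSX; edges |ASX|=239/32, |EP|=545/32
  updated: d(AEPSX,DK)=257/16, d(AEPSX,W)=105/8
6. join AEPSX+DK (d=257/16, Q=-851/16) ⇒ ADEKPSX; edges |AEPSX|=83/32, |DK|=431/32
  updated: d(ADEKPSX,W)=337/32
7. join ADEKPSX+W (d=337/32) ⇒ ADEKPSWX; edges |ADEKPSX|=337/64, |W|=337/64
final tree: ((((A:503/24,(S:7/3,X:2/3):397/24):239/32,(E:57/10,P:-17/10):545/32):83/32,(D:17/4,K:3/4):431/32):337/64,W:337/64)
total length: 3219/32

57/10,-17/10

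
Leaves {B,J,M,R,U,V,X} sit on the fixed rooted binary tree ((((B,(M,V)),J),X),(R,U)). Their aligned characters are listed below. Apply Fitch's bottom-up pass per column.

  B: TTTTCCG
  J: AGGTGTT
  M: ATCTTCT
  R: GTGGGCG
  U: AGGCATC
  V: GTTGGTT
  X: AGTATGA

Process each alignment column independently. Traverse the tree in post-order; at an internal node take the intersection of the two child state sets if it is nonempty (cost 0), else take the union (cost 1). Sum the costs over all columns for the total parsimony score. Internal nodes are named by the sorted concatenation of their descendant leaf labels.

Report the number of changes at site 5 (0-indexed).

[col 0] MV: children M:{A}, V:{G} ∪→ {A,G}; cost 1
[col 0] BMV: children B:{T}, MV:{A,G} ∪→ {A,G,T}; cost 1
[col 0] BJMV: children BMV:{A,G,T}, J:{A} ∩→ {A}; cost 0
[col 0] BJMVX: children BJMV:{A}, X:{A} ∩→ {A}; cost 0
[col 0] RU: children R:{G}, U:{A} ∪→ {A,G}; cost 1
[col 0] BJMRUVX: children BJMVX:{A}, RU:{A,G} ∩→ {A}; cost 0
[col 1] MV: children M:{T}, V:{T} ∩→ {T}; cost 0
[col 1] BMV: children B:{T}, MV:{T} ∩→ {T}; cost 0
[col 1] BJMV: children BMV:{T}, J:{G} ∪→ {G,T}; cost 1
[col 1] BJMVX: children BJMV:{G,T}, X:{G} ∩→ {G}; cost 0
[col 1] RU: children R:{T}, U:{G} ∪→ {G,T}; cost 1
[col 1] BJMRUVX: children BJMVX:{G}, RU:{G,T} ∩→ {G}; cost 0
[col 2] MV: children M:{C}, V:{T} ∪→ {C,T}; cost 1
[col 2] BMV: children B:{T}, MV:{C,T} ∩→ {T}; cost 0
[col 2] BJMV: children BMV:{T}, J:{G} ∪→ {G,T}; cost 1
[col 2] BJMVX: children BJMV:{G,T}, X:{T} ∩→ {T}; cost 0
[col 2] RU: children R:{G}, U:{G} ∩→ {G}; cost 0
[col 2] BJMRUVX: children BJMVX:{T}, RU:{G} ∪→ {G,T}; cost 1
[col 3] MV: children M:{T}, V:{G} ∪→ {G,T}; cost 1
[col 3] BMV: children B:{T}, MV:{G,T} ∩→ {T}; cost 0
[col 3] BJMV: children BMV:{T}, J:{T} ∩→ {T}; cost 0
[col 3] BJMVX: children BJMV:{T}, X:{A} ∪→ {A,T}; cost 1
[col 3] RU: children R:{G}, U:{C} ∪→ {C,G}; cost 1
[col 3] BJMRUVX: children BJMVX:{A,T}, RU:{C,G} ∪→ {A,C,G,T}; cost 1
[col 4] MV: children M:{T}, V:{G} ∪→ {G,T}; cost 1
[col 4] BMV: children B:{C}, MV:{G,T} ∪→ {C,G,T}; cost 1
[col 4] BJMV: children BMV:{C,G,T}, J:{G} ∩→ {G}; cost 0
[col 4] BJMVX: children BJMV:{G}, X:{T} ∪→ {G,T}; cost 1
[col 4] RU: children R:{G}, U:{A} ∪→ {A,G}; cost 1
[col 4] BJMRUVX: children BJMVX:{G,T}, RU:{A,G} ∩→ {G}; cost 0
[col 5] MV: children M:{C}, V:{T} ∪→ {C,T}; cost 1
[col 5] BMV: children B:{C}, MV:{C,T} ∩→ {C}; cost 0
[col 5] BJMV: children BMV:{C}, J:{T} ∪→ {C,T}; cost 1
[col 5] BJMVX: children BJMV:{C,T}, X:{G} ∪→ {C,G,T}; cost 1
[col 5] RU: children R:{C}, U:{T} ∪→ {C,T}; cost 1
[col 5] BJMRUVX: children BJMVX:{C,G,T}, RU:{C,T} ∩→ {C,T}; cost 0
[col 6] MV: children M:{T}, V:{T} ∩→ {T}; cost 0
[col 6] BMV: children B:{G}, MV:{T} ∪→ {G,T}; cost 1
[col 6] BJMV: children BMV:{G,T}, J:{T} ∩→ {T}; cost 0
[col 6] BJMVX: children BJMV:{T}, X:{A} ∪→ {A,T}; cost 1
[col 6] RU: children R:{G}, U:{C} ∪→ {C,G}; cost 1
[col 6] BJMRUVX: children BJMVX:{A,T}, RU:{C,G} ∪→ {A,C,G,T}; cost 1
per-site changes: [3, 2, 3, 4, 4, 4, 4]; total = 24

4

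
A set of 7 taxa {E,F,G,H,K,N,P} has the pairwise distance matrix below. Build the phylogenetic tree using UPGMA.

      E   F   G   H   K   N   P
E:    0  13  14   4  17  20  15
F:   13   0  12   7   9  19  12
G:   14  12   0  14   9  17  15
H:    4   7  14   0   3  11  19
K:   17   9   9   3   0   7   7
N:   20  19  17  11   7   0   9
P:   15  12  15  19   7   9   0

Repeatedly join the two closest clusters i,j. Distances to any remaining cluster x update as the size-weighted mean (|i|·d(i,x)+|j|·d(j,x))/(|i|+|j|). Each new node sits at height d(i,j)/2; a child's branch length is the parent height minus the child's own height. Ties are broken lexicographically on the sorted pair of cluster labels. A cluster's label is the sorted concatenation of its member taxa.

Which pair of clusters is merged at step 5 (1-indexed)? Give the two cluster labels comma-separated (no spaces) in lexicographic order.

1. join H+K (d=3) ⇒ HK; edges |H|=3/2, |K|=3/2
  updated: d(E,HK)=21/2, d(F,HK)=8, d(G,HK)=23/2, d(HK,N)=9, d(HK,P)=13
2. join F+HK (d=8) ⇒ FHK; edges |F|=4, |HK|=5/2
  updated: d(E,FHK)=34/3, d(FHK,G)=35/3, d(FHK,N)=37/3, d(FHK,P)=38/3
3. join N+P (d=9) ⇒ NP; edges |N|=9/2, |P|=9/2
  updated: d(E,NP)=35/2, d(FHK,NP)=25/2, d(G,NP)=16
4. join E+FHK (d=34/3) ⇒ EFHK; edges |E|=17/3, |FHK|=5/3
  updated: d(EFHK,G)=49/4, d(EFHK,NP)=55/4
5. join EFHK+G (d=49/4) ⇒ EFGHK; edges |EFHK|=11/24, |G|=49/8
  updated: d(EFGHK,NP)=71/5
6. join EFGHK+NP (d=71/5) ⇒ EFGHKNP; edges |EFGHK|=39/40, |NP|=13/5
final tree: (((E:17/3,(F:4,(H:3/2,K:3/2):5/2):5/3):11/24,G:49/8):39/40,(N:9/2,P:9/2):13/5)
total length: 4319/120

EFHK,G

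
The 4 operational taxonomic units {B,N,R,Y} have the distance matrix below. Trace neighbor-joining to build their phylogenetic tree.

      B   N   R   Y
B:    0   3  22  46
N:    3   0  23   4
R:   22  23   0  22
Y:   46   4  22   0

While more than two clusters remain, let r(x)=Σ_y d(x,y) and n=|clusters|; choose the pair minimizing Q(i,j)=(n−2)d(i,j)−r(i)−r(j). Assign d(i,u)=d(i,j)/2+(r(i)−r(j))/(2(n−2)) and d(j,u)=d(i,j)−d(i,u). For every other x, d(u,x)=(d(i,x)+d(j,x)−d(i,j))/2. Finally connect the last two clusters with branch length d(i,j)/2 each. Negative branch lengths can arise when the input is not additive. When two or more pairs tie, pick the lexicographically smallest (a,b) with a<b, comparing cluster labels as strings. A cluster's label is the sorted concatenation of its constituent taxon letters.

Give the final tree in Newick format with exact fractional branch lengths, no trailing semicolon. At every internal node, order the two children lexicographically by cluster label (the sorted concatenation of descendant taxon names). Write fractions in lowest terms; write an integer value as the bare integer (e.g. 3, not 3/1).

1. join B+N (d=3, Q=-95) ⇒ BN; edges |B|=47/4, |N|=-35/4
  updated: d(BN,R)=21, d(BN,Y)=47/2
2. join BN+R (d=21, Q=-133/2) ⇒ BNR; edges |BN|=45/4, |R|=39/4
  updated: d(BNR,Y)=49/4
3. join BNR+Y (d=49/4) ⇒ BNRY; edges |BNR|=49/8, |Y|=49/8
final tree: (((B:47/4,N:-35/4):45/4,R:39/4):49/8,Y:49/8)
total length: 145/4

(((B:47/4,N:-35/4):45/4,R:39/4):49/8,Y:49/8)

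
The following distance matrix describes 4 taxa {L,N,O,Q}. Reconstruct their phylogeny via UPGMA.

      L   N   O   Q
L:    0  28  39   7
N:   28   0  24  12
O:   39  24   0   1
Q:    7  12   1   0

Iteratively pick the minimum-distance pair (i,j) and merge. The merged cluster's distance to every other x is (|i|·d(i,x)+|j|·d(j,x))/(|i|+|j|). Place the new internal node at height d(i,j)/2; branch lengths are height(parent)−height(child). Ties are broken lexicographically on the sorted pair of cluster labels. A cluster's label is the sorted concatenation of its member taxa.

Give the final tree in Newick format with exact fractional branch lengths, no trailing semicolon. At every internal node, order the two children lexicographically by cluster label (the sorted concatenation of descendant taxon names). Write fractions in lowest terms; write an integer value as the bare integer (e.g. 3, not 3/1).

(L:37/3,(N:9,(O:1/2,Q:1/2):17/2):10/3)

step 1: merge (O,Q) at d=1; branch lengths O→1/2, Q→1/2; new cluster OQ
  updated: d(L,OQ)=23, d(N,OQ)=18
step 2: merge (N,OQ) at d=18; branch lengths N→9, OQ→17/2; new cluster NOQ
  updated: d(L,NOQ)=74/3
step 3: merge (L,NOQ) at d=74/3; branch lengths L→37/3, NOQ→10/3; new cluster LNOQ
final tree: (L:37/3,(N:9,(O:1/2,Q:1/2):17/2):10/3)
total length: 205/6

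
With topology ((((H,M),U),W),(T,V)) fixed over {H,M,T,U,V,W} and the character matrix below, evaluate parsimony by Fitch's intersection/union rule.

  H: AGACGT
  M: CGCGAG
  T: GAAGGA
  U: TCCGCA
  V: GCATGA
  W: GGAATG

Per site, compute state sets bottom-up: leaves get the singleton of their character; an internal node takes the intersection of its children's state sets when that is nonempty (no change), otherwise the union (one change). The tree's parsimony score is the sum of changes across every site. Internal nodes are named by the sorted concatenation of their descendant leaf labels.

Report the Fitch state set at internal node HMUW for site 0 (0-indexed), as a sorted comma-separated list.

A,C,G,T

site 0, node HM: H={A} ∪ M={C} → {A,C} (+1)
site 0, node HMU: HM={A,C} ∪ U={T} → {A,C,T} (+1)
site 0, node HMUW: HMU={A,C,T} ∪ W={G} → {A,C,G,T} (+1)
site 0, node TV: T={G} ∩ V={G} → {G} (+0)
site 0, node HMTUVW: HMUW={A,C,G,T} ∩ TV={G} → {G} (+0)
site 1, node HM: H={G} ∩ M={G} → {G} (+0)
site 1, node HMU: HM={G} ∪ U={C} → {C,G} (+1)
site 1, node HMUW: HMU={C,G} ∩ W={G} → {G} (+0)
site 1, node TV: T={A} ∪ V={C} → {A,C} (+1)
site 1, node HMTUVW: HMUW={G} ∪ TV={A,C} → {A,C,G} (+1)
site 2, node HM: H={A} ∪ M={C} → {A,C} (+1)
site 2, node HMU: HM={A,C} ∩ U={C} → {C} (+0)
site 2, node HMUW: HMU={C} ∪ W={A} → {A,C} (+1)
site 2, node TV: T={A} ∩ V={A} → {A} (+0)
site 2, node HMTUVW: HMUW={A,C} ∩ TV={A} → {A} (+0)
site 3, node HM: H={C} ∪ M={G} → {C,G} (+1)
site 3, node HMU: HM={C,G} ∩ U={G} → {G} (+0)
site 3, node HMUW: HMU={G} ∪ W={A} → {A,G} (+1)
site 3, node TV: T={G} ∪ V={T} → {G,T} (+1)
site 3, node HMTUVW: HMUW={A,G} ∩ TV={G,T} → {G} (+0)
site 4, node HM: H={G} ∪ M={A} → {A,G} (+1)
site 4, node HMU: HM={A,G} ∪ U={C} → {A,C,G} (+1)
site 4, node HMUW: HMU={A,C,G} ∪ W={T} → {A,C,G,T} (+1)
site 4, node TV: T={G} ∩ V={G} → {G} (+0)
site 4, node HMTUVW: HMUW={A,C,G,T} ∩ TV={G} → {G} (+0)
site 5, node HM: H={T} ∪ M={G} → {G,T} (+1)
site 5, node HMU: HM={G,T} ∪ U={A} → {A,G,T} (+1)
site 5, node HMUW: HMU={A,G,T} ∩ W={G} → {G} (+0)
site 5, node TV: T={A} ∩ V={A} → {A} (+0)
site 5, node HMTUVW: HMUW={G} ∪ TV={A} → {A,G} (+1)
per-site changes: [3, 3, 2, 3, 3, 3]; total = 17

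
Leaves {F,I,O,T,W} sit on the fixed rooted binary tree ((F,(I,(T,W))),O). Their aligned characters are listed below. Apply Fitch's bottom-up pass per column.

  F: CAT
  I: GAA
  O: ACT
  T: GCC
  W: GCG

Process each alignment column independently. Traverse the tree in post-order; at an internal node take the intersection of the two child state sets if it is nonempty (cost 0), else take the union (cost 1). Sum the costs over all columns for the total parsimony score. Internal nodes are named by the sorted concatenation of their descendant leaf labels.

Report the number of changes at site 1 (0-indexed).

[col 0] TW: children T:{G}, W:{G} ∩→ {G}; cost 0
[col 0] ITW: children I:{G}, TW:{G} ∩→ {G}; cost 0
[col 0] FITW: children F:{C}, ITW:{G} ∪→ {C,G}; cost 1
[col 0] FIOTW: children FITW:{C,G}, O:{A} ∪→ {A,C,G}; cost 1
[col 1] TW: children T:{C}, W:{C} ∩→ {C}; cost 0
[col 1] ITW: children I:{A}, TW:{C} ∪→ {A,C}; cost 1
[col 1] FITW: children F:{A}, ITW:{A,C} ∩→ {A}; cost 0
[col 1] FIOTW: children FITW:{A}, O:{C} ∪→ {A,C}; cost 1
[col 2] TW: children T:{C}, W:{G} ∪→ {C,G}; cost 1
[col 2] ITW: children I:{A}, TW:{C,G} ∪→ {A,C,G}; cost 1
[col 2] FITW: children F:{T}, ITW:{A,C,G} ∪→ {A,C,G,T}; cost 1
[col 2] FIOTW: children FITW:{A,C,G,T}, O:{T} ∩→ {T}; cost 0
per-site changes: [2, 2, 3]; total = 7

2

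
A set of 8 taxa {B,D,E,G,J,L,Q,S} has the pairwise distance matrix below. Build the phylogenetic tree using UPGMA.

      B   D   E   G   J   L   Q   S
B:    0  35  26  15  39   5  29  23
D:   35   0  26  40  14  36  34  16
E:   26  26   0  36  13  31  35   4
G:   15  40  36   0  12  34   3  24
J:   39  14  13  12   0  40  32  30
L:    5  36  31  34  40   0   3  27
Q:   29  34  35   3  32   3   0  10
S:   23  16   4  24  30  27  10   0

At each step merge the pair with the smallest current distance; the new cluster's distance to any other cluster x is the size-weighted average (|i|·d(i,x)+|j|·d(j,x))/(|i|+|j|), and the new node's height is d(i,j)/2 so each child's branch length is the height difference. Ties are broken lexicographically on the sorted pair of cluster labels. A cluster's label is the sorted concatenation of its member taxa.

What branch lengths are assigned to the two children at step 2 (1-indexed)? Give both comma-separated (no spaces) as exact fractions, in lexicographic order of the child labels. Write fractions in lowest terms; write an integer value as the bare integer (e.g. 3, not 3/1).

1. join G+Q (d=3) ⇒ GQ; edges |G|=3/2, |Q|=3/2
  updated: d(B,GQ)=22, d(D,GQ)=37, d(E,GQ)=71/2, d(GQ,J)=22, d(GQ,L)=37/2, d(GQ,S)=17
2. join E+S (d=4) ⇒ ES; edges |E|=2, |S|=2
  updated: d(B,ES)=49/2, d(D,ES)=21, d(ES,GQ)=105/4, d(ES,J)=43/2, d(ES,L)=29
3. join B+L (d=5) ⇒ BL; edges |B|=5/2, |L|=5/2
  updated: d(BL,D)=71/2, d(BL,ES)=107/4, d(BL,GQ)=81/4, d(BL,J)=79/2
4. join D+J (d=14) ⇒ DJ; edges |D|=7, |J|=7
  updated: d(BL,DJ)=75/2, d(DJ,ES)=85/4, d(DJ,GQ)=59/2
5. join BL+GQ (d=81/4) ⇒ BGLQ; edges |BL|=61/8, |GQ|=69/8
  updated: d(BGLQ,DJ)=67/2, d(BGLQ,ES)=53/2
6. join DJ+ES (d=85/4) ⇒ DEJS; edges |DJ|=29/8, |ES|=69/8
  updated: d(BGLQ,DEJS)=30
7. join BGLQ+DEJS (d=30) ⇒ BDEGJLQS; edges |BGLQ|=39/8, |DEJS|=35/8
final tree: (((B:5/2,L:5/2):61/8,(G:3/2,Q:3/2):69/8):39/8,((D:7,J:7):29/8,(E:2,S:2):69/8):35/8)
total length: 255/4

2,2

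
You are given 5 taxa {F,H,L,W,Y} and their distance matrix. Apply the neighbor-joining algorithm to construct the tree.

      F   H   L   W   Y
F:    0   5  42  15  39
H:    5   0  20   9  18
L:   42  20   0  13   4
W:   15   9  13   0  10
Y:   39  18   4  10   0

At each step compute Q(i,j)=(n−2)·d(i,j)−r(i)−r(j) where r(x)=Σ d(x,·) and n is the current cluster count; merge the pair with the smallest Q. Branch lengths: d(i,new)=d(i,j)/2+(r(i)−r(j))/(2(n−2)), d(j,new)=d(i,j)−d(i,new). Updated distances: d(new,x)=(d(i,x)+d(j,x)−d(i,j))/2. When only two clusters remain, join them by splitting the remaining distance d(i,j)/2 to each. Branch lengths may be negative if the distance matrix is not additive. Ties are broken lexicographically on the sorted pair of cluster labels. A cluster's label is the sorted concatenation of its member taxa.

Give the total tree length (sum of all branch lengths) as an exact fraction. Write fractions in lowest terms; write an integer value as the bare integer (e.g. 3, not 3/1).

1. join F+H (d=5, Q=-138) ⇒ FH; edges |F|=32/3, |H|=-17/3
  updated: d(FH,L)=57/2, d(FH,W)=19/2, d(FH,Y)=26
2. join FH+W (d=19/2, Q=-155/2) ⇒ FHW; edges |FH|=101/8, |W|=-25/8
  updated: d(FHW,L)=16, d(FHW,Y)=53/4
3. join FHW+L (d=16, Q=-133/4) ⇒ FHLW; edges |FHW|=101/8, |L|=27/8
  updated: d(FHLW,Y)=5/8
4. join FHLW+Y (d=5/8) ⇒ FHLWY; edges |FHLW|=5/16, |Y|=5/16
final tree: ((((F:32/3,H:-17/3):101/8,W:-25/8):101/8,L:27/8):5/16,Y:5/16)
total length: 249/8

249/8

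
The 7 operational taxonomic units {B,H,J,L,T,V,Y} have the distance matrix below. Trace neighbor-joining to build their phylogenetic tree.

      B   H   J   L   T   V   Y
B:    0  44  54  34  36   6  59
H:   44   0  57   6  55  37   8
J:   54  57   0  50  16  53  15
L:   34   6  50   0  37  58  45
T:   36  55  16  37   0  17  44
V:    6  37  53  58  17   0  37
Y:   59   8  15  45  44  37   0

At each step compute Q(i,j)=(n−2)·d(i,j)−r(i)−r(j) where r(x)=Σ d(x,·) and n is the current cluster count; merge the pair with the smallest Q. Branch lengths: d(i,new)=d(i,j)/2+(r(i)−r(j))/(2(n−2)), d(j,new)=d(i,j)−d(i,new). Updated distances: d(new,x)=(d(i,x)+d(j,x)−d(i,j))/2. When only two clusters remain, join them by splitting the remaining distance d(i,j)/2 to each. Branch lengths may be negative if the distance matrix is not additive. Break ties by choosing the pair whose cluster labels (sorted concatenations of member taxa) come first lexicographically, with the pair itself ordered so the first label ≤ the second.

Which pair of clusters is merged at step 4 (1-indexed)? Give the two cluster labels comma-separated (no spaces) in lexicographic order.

BV,T

step 1: merge (B,V) at d=6, Q=-411; branch lengths B→11/2, V→1/2; new cluster BV
  updated: d(BV,H)=75/2, d(BV,J)=101/2, d(BV,L)=43, d(BV,T)=47/2, d(BV,Y)=45
step 2: merge (H,L) at d=6, Q=-641/2; branch lengths H→13/16, L→83/16; new cluster HL
  updated: d(BV,HL)=149/4, d(HL,J)=101/2, d(HL,T)=43, d(HL,Y)=47/2
step 3: merge (J,Y) at d=15, Q=-429/2; branch lengths J→33/4, Y→27/4; new cluster JY
  updated: d(BV,JY)=161/4, d(HL,JY)=59/2, d(JY,T)=45/2
step 4: merge (BV,T) at d=47/2, Q=-143; branch lengths BV→59/4, T→35/4; new cluster BTV
  updated: d(BTV,HL)=227/8, d(BTV,JY)=157/8
step 5: merge (BTV,HL) at d=227/8, Q=-155/2; branch lengths BTV→37/4, HL→153/8; new cluster BHLTV
  updated: d(BHLTV,JY)=83/8
step 6: merge (BHLTV,JY) at d=83/8; branch lengths BHLTV→83/16, JY→83/16; new cluster BHJLTVY
final tree: ((((B:11/2,V:1/2):59/4,T:35/4):37/4,(H:13/16,L:83/16):153/8):83/16,(J:33/4,Y:27/4):83/16)
total length: 357/4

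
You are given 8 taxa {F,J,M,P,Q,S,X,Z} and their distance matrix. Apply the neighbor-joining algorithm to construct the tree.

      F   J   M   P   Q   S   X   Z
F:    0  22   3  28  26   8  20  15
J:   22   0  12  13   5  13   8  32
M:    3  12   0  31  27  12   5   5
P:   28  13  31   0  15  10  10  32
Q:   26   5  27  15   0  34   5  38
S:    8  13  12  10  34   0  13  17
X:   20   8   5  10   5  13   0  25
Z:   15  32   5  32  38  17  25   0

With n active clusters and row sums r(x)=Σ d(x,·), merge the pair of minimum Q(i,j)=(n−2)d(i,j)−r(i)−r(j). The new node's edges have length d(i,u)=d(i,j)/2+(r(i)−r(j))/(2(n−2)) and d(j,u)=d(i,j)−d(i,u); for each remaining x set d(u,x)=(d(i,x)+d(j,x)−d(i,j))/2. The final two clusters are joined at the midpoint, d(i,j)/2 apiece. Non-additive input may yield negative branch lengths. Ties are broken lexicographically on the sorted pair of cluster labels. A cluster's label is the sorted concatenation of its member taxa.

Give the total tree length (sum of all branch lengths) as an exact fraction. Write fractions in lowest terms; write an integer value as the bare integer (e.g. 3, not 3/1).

step 1: merge (M,Z) at d=5, Q=-229; branch lengths M→-13/4, Z→33/4; new cluster MZ
  updated: d(F,MZ)=13/2, d(J,MZ)=39/2, d(MZ,P)=29, d(MZ,Q)=30, d(MZ,S)=12, d(MZ,X)=25/2
step 2: merge (F,MZ) at d=13/2, Q=-375/2; branch lengths F→67/20, MZ→63/20; new cluster FMZ
  updated: d(FMZ,J)=35/2, d(FMZ,P)=101/4, d(FMZ,Q)=99/4, d(FMZ,S)=27/4, d(FMZ,X)=13
step 3: merge (FMZ,S) at d=27/4, Q=-137; branch lengths FMZ→75/16, S→33/16; new cluster FMSZ
  updated: d(FMSZ,J)=95/8, d(FMSZ,P)=57/4, d(FMSZ,Q)=26, d(FMSZ,X)=77/8
step 4: merge (J,Q) at d=5, Q=-591/8; branch lengths J→5/16, Q→75/16; new cluster JQ
  updated: d(FMSZ,JQ)=263/16, d(JQ,P)=23/2, d(JQ,X)=4
step 5: merge (FMSZ,P) at d=57/4, Q=-761/16; branch lengths FMSZ→529/64, P→383/64; new cluster FMPSZ
  updated: d(FMPSZ,JQ)=219/32, d(FMPSZ,X)=43/16
step 6: merge (FMPSZ,JQ) at d=219/32, Q=-433/32; branch lengths FMPSZ→177/64, JQ→261/64; new cluster FJMPQSZ
  updated: d(FJMPQSZ,X)=-5/64
step 7: merge (FJMPQSZ,X) at d=-5/64; branch lengths FJMPQSZ→-5/128, X→-5/128; new cluster FJMPQSXZ
final tree: (((((F:67/20,(M:-13/4,Z:33/4):63/20):75/16,S:33/16):529/64,P:383/64):177/64,(J:5/16,Q:75/16):261/64):-5/128,X:-5/128)
total length: 2833/64

2833/64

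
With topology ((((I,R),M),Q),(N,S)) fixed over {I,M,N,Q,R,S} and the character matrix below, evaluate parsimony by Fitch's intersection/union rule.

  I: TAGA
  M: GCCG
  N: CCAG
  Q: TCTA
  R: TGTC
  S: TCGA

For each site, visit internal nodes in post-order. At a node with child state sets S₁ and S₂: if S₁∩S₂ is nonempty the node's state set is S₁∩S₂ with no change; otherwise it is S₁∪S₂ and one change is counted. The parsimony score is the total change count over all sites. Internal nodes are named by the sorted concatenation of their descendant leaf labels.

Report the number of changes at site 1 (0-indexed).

[col 0] IR: children I:{T}, R:{T} ∩→ {T}; cost 0
[col 0] IMR: children IR:{T}, M:{G} ∪→ {G,T}; cost 1
[col 0] IMQR: children IMR:{G,T}, Q:{T} ∩→ {T}; cost 0
[col 0] NS: children N:{C}, S:{T} ∪→ {C,T}; cost 1
[col 0] IMNQRS: children IMQR:{T}, NS:{C,T} ∩→ {T}; cost 0
[col 1] IR: children I:{A}, R:{G} ∪→ {A,G}; cost 1
[col 1] IMR: children IR:{A,G}, M:{C} ∪→ {A,C,G}; cost 1
[col 1] IMQR: children IMR:{A,C,G}, Q:{C} ∩→ {C}; cost 0
[col 1] NS: children N:{C}, S:{C} ∩→ {C}; cost 0
[col 1] IMNQRS: children IMQR:{C}, NS:{C} ∩→ {C}; cost 0
[col 2] IR: children I:{G}, R:{T} ∪→ {G,T}; cost 1
[col 2] IMR: children IR:{G,T}, M:{C} ∪→ {C,G,T}; cost 1
[col 2] IMQR: children IMR:{C,G,T}, Q:{T} ∩→ {T}; cost 0
[col 2] NS: children N:{A}, S:{G} ∪→ {A,G}; cost 1
[col 2] IMNQRS: children IMQR:{T}, NS:{A,G} ∪→ {A,G,T}; cost 1
[col 3] IR: children I:{A}, R:{C} ∪→ {A,C}; cost 1
[col 3] IMR: children IR:{A,C}, M:{G} ∪→ {A,C,G}; cost 1
[col 3] IMQR: children IMR:{A,C,G}, Q:{A} ∩→ {A}; cost 0
[col 3] NS: children N:{G}, S:{A} ∪→ {A,G}; cost 1
[col 3] IMNQRS: children IMQR:{A}, NS:{A,G} ∩→ {A}; cost 0
per-site changes: [2, 2, 4, 3]; total = 11

2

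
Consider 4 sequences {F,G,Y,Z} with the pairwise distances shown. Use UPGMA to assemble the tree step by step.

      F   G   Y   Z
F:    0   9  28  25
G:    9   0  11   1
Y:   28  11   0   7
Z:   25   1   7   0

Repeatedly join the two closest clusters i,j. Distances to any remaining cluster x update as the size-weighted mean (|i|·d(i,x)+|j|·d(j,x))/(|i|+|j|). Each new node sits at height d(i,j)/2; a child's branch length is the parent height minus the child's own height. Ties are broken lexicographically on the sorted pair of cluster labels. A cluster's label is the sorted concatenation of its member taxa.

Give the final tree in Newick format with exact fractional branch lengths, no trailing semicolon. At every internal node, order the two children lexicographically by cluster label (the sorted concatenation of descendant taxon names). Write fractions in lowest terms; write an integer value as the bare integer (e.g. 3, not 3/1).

(F:31/3,((G:1/2,Z:1/2):4,Y:9/2):35/6)

1. join G+Z (d=1) ⇒ GZ; edges |G|=1/2, |Z|=1/2
  updated: d(F,GZ)=17, d(GZ,Y)=9
2. join GZ+Y (d=9) ⇒ GYZ; edges |GZ|=4, |Y|=9/2
  updated: d(F,GYZ)=62/3
3. join F+GYZ (d=62/3) ⇒ FGYZ; edges |F|=31/3, |GYZ|=35/6
final tree: (F:31/3,((G:1/2,Z:1/2):4,Y:9/2):35/6)
total length: 77/3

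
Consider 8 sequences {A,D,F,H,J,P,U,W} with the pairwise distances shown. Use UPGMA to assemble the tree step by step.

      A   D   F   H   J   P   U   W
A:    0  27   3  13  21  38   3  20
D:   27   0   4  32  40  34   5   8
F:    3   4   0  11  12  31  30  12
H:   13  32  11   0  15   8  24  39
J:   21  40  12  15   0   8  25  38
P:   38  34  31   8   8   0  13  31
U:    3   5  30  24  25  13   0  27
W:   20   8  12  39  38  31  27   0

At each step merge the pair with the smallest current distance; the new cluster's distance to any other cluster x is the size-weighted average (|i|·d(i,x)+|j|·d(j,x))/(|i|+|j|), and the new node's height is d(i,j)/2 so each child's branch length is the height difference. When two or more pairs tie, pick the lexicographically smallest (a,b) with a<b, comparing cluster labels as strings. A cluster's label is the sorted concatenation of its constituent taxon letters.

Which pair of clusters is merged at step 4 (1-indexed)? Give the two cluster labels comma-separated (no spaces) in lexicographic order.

1. join A+F (d=3) ⇒ AF; edges |A|=3/2, |F|=3/2
  updated: d(AF,D)=31/2, d(AF,H)=12, d(AF,J)=33/2, d(AF,P)=69/2, d(AF,U)=33/2, d(AF,W)=16
2. join D+U (d=5) ⇒ DU; edges |D|=5/2, |U|=5/2
  updated: d(AF,DU)=16, d(DU,H)=28, d(DU,J)=65/2, d(DU,P)=47/2, d(DU,W)=35/2
3. join H+P (d=8) ⇒ HP; edges |H|=4, |P|=4
  updated: d(AF,HP)=93/4, d(DU,HP)=103/4, d(HP,J)=23/2, d(HP,W)=35
4. join HP+J (d=23/2) ⇒ HJP; edges |HP|=7/4, |J|=23/4
  updated: d(AF,HJP)=21, d(DU,HJP)=28, d(HJP,W)=36
5. join AF+DU (d=16) ⇒ ADFU; edges |AF|=13/2, |DU|=11/2
  updated: d(ADFU,HJP)=49/2, d(ADFU,W)=67/4
6. join ADFU+W (d=67/4) ⇒ ADFUW; edges |ADFU|=3/8, |W|=67/8
  updated: d(ADFUW,HJP)=134/5
7. join ADFUW+HJP (d=134/5) ⇒ ADFHJPUW; edges |ADFUW|=201/40, |HJP|=153/20
final tree: ((((A:3/2,F:3/2):13/2,(D:5/2,U:5/2):11/2):3/8,W:67/8):201/40,((H:4,P:4):7/4,J:23/4):153/20)
total length: 2277/40

HP,J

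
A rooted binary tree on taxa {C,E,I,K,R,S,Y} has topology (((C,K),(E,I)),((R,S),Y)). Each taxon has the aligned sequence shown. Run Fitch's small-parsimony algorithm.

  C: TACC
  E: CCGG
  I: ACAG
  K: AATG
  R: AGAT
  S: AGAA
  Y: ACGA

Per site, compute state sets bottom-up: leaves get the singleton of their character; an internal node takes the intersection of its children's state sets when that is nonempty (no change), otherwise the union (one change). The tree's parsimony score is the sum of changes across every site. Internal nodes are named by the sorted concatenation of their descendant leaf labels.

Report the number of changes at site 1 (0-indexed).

2

CK@0: {T} ∪ {A} = {A,T} (union, +1)
EI@0: {C} ∪ {A} = {A,C} (union, +1)
CEIK@0: {A,T} ∩ {A,C} = {A} (intersection, +0)
RS@0: {A} ∩ {A} = {A} (intersection, +0)
RSY@0: {A} ∩ {A} = {A} (intersection, +0)
CEIKRSY@0: {A} ∩ {A} = {A} (intersection, +0)
CK@1: {A} ∩ {A} = {A} (intersection, +0)
EI@1: {C} ∩ {C} = {C} (intersection, +0)
CEIK@1: {A} ∪ {C} = {A,C} (union, +1)
RS@1: {G} ∩ {G} = {G} (intersection, +0)
RSY@1: {G} ∪ {C} = {C,G} (union, +1)
CEIKRSY@1: {A,C} ∩ {C,G} = {C} (intersection, +0)
CK@2: {C} ∪ {T} = {C,T} (union, +1)
EI@2: {G} ∪ {A} = {A,G} (union, +1)
CEIK@2: {C,T} ∪ {A,G} = {A,C,G,T} (union, +1)
RS@2: {A} ∩ {A} = {A} (intersection, +0)
RSY@2: {A} ∪ {G} = {A,G} (union, +1)
CEIKRSY@2: {A,C,G,T} ∩ {A,G} = {A,G} (intersection, +0)
CK@3: {C} ∪ {G} = {C,G} (union, +1)
EI@3: {G} ∩ {G} = {G} (intersection, +0)
CEIK@3: {C,G} ∩ {G} = {G} (intersection, +0)
RS@3: {T} ∪ {A} = {A,T} (union, +1)
RSY@3: {A,T} ∩ {A} = {A} (intersection, +0)
CEIKRSY@3: {G} ∪ {A} = {A,G} (union, +1)
per-site changes: [2, 2, 4, 3]; total = 11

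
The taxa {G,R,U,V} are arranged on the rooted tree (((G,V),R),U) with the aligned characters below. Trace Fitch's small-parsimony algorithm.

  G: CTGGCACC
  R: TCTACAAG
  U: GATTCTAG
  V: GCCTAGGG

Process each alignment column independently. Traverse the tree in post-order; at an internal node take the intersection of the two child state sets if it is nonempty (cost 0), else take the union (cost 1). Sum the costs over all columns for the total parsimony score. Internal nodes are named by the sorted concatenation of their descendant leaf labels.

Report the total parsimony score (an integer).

[col 0] GV: children G:{C}, V:{G} ∪→ {C,G}; cost 1
[col 0] GRV: children GV:{C,G}, R:{T} ∪→ {C,G,T}; cost 1
[col 0] GRUV: children GRV:{C,G,T}, U:{G} ∩→ {G}; cost 0
[col 1] GV: children G:{T}, V:{C} ∪→ {C,T}; cost 1
[col 1] GRV: children GV:{C,T}, R:{C} ∩→ {C}; cost 0
[col 1] GRUV: children GRV:{C}, U:{A} ∪→ {A,C}; cost 1
[col 2] GV: children G:{G}, V:{C} ∪→ {C,G}; cost 1
[col 2] GRV: children GV:{C,G}, R:{T} ∪→ {C,G,T}; cost 1
[col 2] GRUV: children GRV:{C,G,T}, U:{T} ∩→ {T}; cost 0
[col 3] GV: children G:{G}, V:{T} ∪→ {G,T}; cost 1
[col 3] GRV: children GV:{G,T}, R:{A} ∪→ {A,G,T}; cost 1
[col 3] GRUV: children GRV:{A,G,T}, U:{T} ∩→ {T}; cost 0
[col 4] GV: children G:{C}, V:{A} ∪→ {A,C}; cost 1
[col 4] GRV: children GV:{A,C}, R:{C} ∩→ {C}; cost 0
[col 4] GRUV: children GRV:{C}, U:{C} ∩→ {C}; cost 0
[col 5] GV: children G:{A}, V:{G} ∪→ {A,G}; cost 1
[col 5] GRV: children GV:{A,G}, R:{A} ∩→ {A}; cost 0
[col 5] GRUV: children GRV:{A}, U:{T} ∪→ {A,T}; cost 1
[col 6] GV: children G:{C}, V:{G} ∪→ {C,G}; cost 1
[col 6] GRV: children GV:{C,G}, R:{A} ∪→ {A,C,G}; cost 1
[col 6] GRUV: children GRV:{A,C,G}, U:{A} ∩→ {A}; cost 0
[col 7] GV: children G:{C}, V:{G} ∪→ {C,G}; cost 1
[col 7] GRV: children GV:{C,G}, R:{G} ∩→ {G}; cost 0
[col 7] GRUV: children GRV:{G}, U:{G} ∩→ {G}; cost 0
per-site changes: [2, 2, 2, 2, 1, 2, 2, 1]; total = 14

14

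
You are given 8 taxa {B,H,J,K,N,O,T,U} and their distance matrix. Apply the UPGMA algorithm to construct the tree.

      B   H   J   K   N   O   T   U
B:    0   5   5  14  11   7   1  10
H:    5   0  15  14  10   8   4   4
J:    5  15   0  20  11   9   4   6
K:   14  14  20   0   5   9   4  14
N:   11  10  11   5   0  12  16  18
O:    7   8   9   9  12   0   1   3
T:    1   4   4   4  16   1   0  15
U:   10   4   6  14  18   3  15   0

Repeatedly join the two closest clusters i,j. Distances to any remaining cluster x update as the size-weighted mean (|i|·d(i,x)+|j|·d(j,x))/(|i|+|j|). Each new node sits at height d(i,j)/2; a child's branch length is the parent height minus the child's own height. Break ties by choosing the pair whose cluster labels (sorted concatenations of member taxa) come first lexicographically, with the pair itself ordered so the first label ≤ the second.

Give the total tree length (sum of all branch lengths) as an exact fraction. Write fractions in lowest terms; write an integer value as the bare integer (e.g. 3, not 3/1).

543/20

step 1: merge (B,T) at d=1; branch lengths B→1/2, T→1/2; new cluster BT
  updated: d(BT,H)=9/2, d(BT,J)=9/2, d(BT,K)=9, d(BT,N)=27/2, d(BT,O)=4, d(BT,U)=25/2
step 2: merge (O,U) at d=3; branch lengths O→3/2, U→3/2; new cluster OU
  updated: d(BT,OU)=33/4, d(H,OU)=6, d(J,OU)=15/2, d(K,OU)=23/2, d(N,OU)=15
step 3: merge (BT,H) at d=9/2; branch lengths BT→7/4, H→9/4; new cluster BHT
  updated: d(BHT,J)=8, d(BHT,K)=32/3, d(BHT,N)=37/3, d(BHT,OU)=15/2
step 4: merge (K,N) at d=5; branch lengths K→5/2, N→5/2; new cluster KN
  updated: d(BHT,KN)=23/2, d(J,KN)=31/2, d(KN,OU)=53/4
step 5: merge (BHT,OU) at d=15/2; branch lengths BHT→3/2, OU→9/4; new cluster BHOTU
  updated: d(BHOTU,J)=39/5, d(BHOTU,KN)=61/5
step 6: merge (BHOTU,J) at d=39/5; branch lengths BHOTU→3/20, J→39/10; new cluster BHJOTU
  updated: d(BHJOTU,KN)=51/4
step 7: merge (BHJOTU,KN) at d=51/4; branch lengths BHJOTU→99/40, KN→31/8; new cluster BHJKNOTU
final tree: (((((B:1/2,T:1/2):7/4,H:9/4):3/2,(O:3/2,U:3/2):9/4):3/20,J:39/10):99/40,(K:5/2,N:5/2):31/8)
total length: 543/20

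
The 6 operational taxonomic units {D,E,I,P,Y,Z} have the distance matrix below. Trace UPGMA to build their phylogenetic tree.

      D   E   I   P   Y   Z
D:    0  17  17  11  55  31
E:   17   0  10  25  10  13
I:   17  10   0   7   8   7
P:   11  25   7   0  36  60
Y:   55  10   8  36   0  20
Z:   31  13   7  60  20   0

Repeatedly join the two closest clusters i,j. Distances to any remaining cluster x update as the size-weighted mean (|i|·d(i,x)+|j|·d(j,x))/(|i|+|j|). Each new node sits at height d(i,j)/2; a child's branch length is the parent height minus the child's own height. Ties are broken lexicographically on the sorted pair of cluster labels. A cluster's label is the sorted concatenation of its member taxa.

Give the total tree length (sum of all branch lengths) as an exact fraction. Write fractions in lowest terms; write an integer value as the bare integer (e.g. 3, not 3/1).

617/12

iteration 1: select I,P (d=7); attach at lengths (7/2, 7/2); label the merged cluster IP
  updated: d(D,IP)=14, d(E,IP)=35/2, d(IP,Y)=22, d(IP,Z)=67/2
iteration 2: select E,Y (d=10); attach at lengths (5, 5); label the merged cluster EY
  updated: d(D,EY)=36, d(EY,IP)=79/4, d(EY,Z)=33/2
iteration 3: select D,IP (d=14); attach at lengths (7, 7/2); label the merged cluster DIP
  updated: d(DIP,EY)=151/6, d(DIP,Z)=98/3
iteration 4: select EY,Z (d=33/2); attach at lengths (13/4, 33/4); label the merged cluster EYZ
  updated: d(DIP,EYZ)=83/3
iteration 5: select DIP,EYZ (d=83/3); attach at lengths (41/6, 67/12); label the merged cluster DEIPYZ
final tree: ((D:7,(I:7/2,P:7/2):7/2):41/6,((E:5,Y:5):13/4,Z:33/4):67/12)
total length: 617/12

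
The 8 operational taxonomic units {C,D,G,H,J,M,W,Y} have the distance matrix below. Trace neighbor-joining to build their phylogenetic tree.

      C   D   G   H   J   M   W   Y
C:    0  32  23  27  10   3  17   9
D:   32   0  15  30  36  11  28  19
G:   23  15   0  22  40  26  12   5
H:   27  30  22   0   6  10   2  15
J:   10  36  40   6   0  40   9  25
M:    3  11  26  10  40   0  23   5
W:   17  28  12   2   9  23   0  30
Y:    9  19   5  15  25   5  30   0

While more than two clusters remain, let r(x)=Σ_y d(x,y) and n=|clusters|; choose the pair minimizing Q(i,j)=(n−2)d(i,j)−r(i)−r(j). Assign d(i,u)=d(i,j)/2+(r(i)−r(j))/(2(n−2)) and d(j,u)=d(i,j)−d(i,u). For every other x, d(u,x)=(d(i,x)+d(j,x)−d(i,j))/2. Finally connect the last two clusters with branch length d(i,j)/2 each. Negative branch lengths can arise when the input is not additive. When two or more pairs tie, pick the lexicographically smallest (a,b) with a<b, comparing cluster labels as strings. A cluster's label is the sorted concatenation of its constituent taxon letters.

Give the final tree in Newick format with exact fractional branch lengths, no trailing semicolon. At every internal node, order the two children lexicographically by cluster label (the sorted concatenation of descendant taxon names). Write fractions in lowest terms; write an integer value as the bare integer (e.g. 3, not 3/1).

step 1: merge (H,J) at d=6, Q=-242; branch lengths H→-3/2, J→15/2; new cluster HJ
  updated: d(C,HJ)=31/2, d(D,HJ)=30, d(G,HJ)=28, d(HJ,M)=22, d(HJ,W)=5/2, d(HJ,Y)=17
step 2: merge (HJ,W) at d=5/2, Q=-215; branch lengths HJ→3/2, W→1; new cluster HJW
  updated: d(C,HJW)=15, d(D,HJW)=111/4, d(G,HJW)=75/4, d(HJW,M)=85/4, d(HJW,Y)=89/4
step 3: merge (C,M) at d=3, Q=-545/4; branch lengths C→111/32, M→-15/32; new cluster CM
  updated: d(CM,D)=20, d(CM,G)=23, d(CM,HJW)=133/8, d(CM,Y)=11/2
step 4: merge (CM,HJW) at d=133/8, Q=-805/8; branch lengths CM→79/16, HJW→187/16; new cluster CHJMW
  updated: d(CHJMW,D)=249/16, d(CHJMW,G)=201/16, d(CHJMW,Y)=89/16
step 5: merge (CHJMW,D) at d=249/16, Q=-417/8; branch lengths CHJMW→61/16, D→47/4; new cluster CDHJMW
  updated: d(CDHJMW,G)=6, d(CDHJMW,Y)=9/2
step 6: merge (CDHJMW,G) at d=6, Q=-31/2; branch lengths CDHJMW→11/4, G→13/4; new cluster CDGHJMW
  updated: d(CDGHJMW,Y)=7/4
step 7: merge (CDGHJMW,Y) at d=7/4; branch lengths CDGHJMW→7/8, Y→7/8; new cluster CDGHJMWY
final tree: (((((C:111/32,M:-15/32):79/16,((H:-3/2,J:15/2):3/2,W:1):187/16):61/16,D:47/4):11/4,G:13/4):7/8,Y:7/8)
total length: 823/16

(((((C:111/32,M:-15/32):79/16,((H:-3/2,J:15/2):3/2,W:1):187/16):61/16,D:47/4):11/4,G:13/4):7/8,Y:7/8)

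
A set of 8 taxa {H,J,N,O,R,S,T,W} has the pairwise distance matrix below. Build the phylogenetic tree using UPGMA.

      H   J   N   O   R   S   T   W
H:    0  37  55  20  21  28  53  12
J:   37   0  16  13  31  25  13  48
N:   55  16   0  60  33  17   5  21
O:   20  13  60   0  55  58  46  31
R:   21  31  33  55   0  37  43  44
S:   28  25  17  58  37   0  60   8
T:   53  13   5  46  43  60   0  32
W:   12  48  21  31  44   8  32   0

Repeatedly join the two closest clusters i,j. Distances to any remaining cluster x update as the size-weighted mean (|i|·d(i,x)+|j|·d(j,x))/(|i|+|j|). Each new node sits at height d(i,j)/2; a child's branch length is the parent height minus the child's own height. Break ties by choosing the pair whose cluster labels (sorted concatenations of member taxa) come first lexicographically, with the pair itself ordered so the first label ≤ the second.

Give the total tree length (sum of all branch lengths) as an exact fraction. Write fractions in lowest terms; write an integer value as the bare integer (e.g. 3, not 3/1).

1529/16

iteration 1: select N,T (d=5); attach at lengths (5/2, 5/2); label the merged cluster NT
  updated: d(H,NT)=54, d(J,NT)=29/2, d(NT,O)=53, d(NT,R)=38, d(NT,S)=77/2, d(NT,W)=53/2
iteration 2: select S,W (d=8); attach at lengths (4, 4); label the merged cluster SW
  updated: d(H,SW)=20, d(J,SW)=73/2, d(NT,SW)=65/2, d(O,SW)=89/2, d(R,SW)=81/2
iteration 3: select J,O (d=13); attach at lengths (13/2, 13/2); label the merged cluster JO
  updated: d(H,JO)=57/2, d(JO,NT)=135/4, d(JO,R)=43, d(JO,SW)=81/2
iteration 4: select H,SW (d=20); attach at lengths (10, 6); label the merged cluster HSW
  updated: d(HSW,JO)=73/2, d(HSW,NT)=119/3, d(HSW,R)=34
iteration 5: select JO,NT (d=135/4); attach at lengths (83/8, 115/8); label the merged cluster JNOT
  updated: d(HSW,JNOT)=457/12, d(JNOT,R)=81/2
iteration 6: select HSW,R (d=34); attach at lengths (7, 17); label the merged cluster HRSW
  updated: d(HRSW,JNOT)=619/16
iteration 7: select HRSW,JNOT (d=619/16); attach at lengths (75/32, 79/32); label the merged cluster HJNORSTW
final tree: (((H:10,(S:4,W:4):6):7,R:17):75/32,((J:13/2,O:13/2):83/8,(N:5/2,T:5/2):115/8):79/32)
total length: 1529/16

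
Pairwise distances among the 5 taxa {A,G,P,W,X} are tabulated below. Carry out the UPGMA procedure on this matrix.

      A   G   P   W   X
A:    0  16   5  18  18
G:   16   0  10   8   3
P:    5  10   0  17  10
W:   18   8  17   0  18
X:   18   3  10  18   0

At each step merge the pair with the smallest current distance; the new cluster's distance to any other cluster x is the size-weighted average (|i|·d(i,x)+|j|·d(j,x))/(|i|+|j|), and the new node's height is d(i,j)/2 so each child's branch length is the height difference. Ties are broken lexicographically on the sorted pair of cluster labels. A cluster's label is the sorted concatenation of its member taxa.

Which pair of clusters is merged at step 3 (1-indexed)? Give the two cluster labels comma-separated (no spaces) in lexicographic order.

GX,W

step 1: merge (G,X) at d=3; branch lengths G→3/2, X→3/2; new cluster GX
  updated: d(A,GX)=17, d(GX,P)=10, d(GX,W)=13
step 2: merge (A,P) at d=5; branch lengths A→5/2, P→5/2; new cluster AP
  updated: d(AP,GX)=27/2, d(AP,W)=35/2
step 3: merge (GX,W) at d=13; branch lengths GX→5, W→13/2; new cluster GWX
  updated: d(AP,GWX)=89/6
step 4: merge (AP,GWX) at d=89/6; branch lengths AP→59/12, GWX→11/12; new cluster AGPWX
final tree: ((A:5/2,P:5/2):59/12,((G:3/2,X:3/2):5,W:13/2):11/12)
total length: 76/3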